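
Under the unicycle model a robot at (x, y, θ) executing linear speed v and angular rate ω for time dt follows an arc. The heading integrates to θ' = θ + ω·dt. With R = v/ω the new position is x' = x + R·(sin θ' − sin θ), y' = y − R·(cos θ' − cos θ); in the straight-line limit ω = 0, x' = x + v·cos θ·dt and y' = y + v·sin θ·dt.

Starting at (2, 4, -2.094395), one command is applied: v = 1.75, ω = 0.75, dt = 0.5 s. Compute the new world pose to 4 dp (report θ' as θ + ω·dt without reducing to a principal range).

θ' = -2.0944 + 0.75·0.5 = -1.7194
R = v/ω = 1.75/0.75 = 2.3333
x' = 2 + 2.3333·(sin -1.7194 − sin -2.0944) = 1.7131
y' = 4 − 2.3333·(cos -1.7194 − cos -2.0944) = 3.1788

(1.7131, 3.1788, -1.7194)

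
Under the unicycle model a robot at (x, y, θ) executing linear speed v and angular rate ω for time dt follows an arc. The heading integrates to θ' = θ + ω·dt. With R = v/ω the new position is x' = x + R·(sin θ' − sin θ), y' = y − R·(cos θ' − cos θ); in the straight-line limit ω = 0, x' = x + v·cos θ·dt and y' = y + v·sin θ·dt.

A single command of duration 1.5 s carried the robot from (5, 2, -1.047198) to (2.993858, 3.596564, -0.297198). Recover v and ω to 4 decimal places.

Δθ = -0.297198 − -1.047198 = 0.750000
ω = Δθ/dt = 0.750000/1.5 = 0.5000
R = Δx/(sin θ' − sin θ) = -3.5000
v = R·ω = -3.5000·0.5000 = -1.7500

v = -1.7500, ω = 0.5000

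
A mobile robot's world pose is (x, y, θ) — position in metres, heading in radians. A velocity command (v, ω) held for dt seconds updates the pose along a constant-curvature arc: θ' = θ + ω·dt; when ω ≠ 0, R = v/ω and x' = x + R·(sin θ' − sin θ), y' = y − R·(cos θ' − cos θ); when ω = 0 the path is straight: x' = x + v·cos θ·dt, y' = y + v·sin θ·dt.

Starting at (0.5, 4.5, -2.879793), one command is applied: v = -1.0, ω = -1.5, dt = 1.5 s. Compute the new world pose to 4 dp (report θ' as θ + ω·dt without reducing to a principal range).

θ' = -2.8798 + -1.5·1.5 = -5.1298
R = v/ω = -1.0/-1.5 = 0.6667
x' = 0.5 + 0.6667·(sin -5.1298 − sin -2.8798) = 1.2820
y' = 4.5 − 0.6667·(cos -5.1298 − cos -2.8798) = 3.5858

(1.2820, 3.5858, -5.1298)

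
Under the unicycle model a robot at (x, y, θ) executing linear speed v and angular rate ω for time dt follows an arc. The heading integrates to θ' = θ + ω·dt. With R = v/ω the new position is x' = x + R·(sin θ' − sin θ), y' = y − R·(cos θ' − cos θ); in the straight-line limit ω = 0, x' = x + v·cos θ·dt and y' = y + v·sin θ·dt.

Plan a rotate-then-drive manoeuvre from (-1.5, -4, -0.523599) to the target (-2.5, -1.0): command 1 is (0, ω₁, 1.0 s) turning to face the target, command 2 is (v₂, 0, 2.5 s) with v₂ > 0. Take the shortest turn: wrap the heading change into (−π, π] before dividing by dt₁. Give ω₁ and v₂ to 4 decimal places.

ω₁ = 2.4161, v₂ = 1.2649

heading to target = atan2(-1−-4, -2.5−-1.5) = 1.8925
Δθ = wrap(1.8925 − -0.5236) = 2.4161; ω₁ = Δθ/dt₁ = 2.4161
distance = √((-2.5−-1.5)² + (-1−-4)²) = 3.1623; v₂ = distance/dt₂ = 1.2649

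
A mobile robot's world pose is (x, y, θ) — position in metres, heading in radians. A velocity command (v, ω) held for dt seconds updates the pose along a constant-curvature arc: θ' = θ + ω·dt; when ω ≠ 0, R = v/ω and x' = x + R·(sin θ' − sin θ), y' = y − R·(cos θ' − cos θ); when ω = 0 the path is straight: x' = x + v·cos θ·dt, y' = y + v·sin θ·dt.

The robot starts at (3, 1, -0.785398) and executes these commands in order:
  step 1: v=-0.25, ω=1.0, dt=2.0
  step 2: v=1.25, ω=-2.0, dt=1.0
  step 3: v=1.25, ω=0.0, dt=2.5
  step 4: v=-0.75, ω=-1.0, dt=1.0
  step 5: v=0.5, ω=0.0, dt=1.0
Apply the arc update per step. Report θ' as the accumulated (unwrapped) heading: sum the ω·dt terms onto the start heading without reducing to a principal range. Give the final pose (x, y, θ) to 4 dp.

step 1: θ'=1.2146 (R=-0.2500) → pose (2.5889, 0.9104, 1.2146)
step 2: θ'=-0.7854 (R=-0.6250) → pose (3.6166, 1.1344, -0.7854)
step 3: θ'=-0.7854 (straight) → pose (5.8263, -1.0753, -0.7854)
step 4: θ'=-1.7854 (R=0.7500) → pose (5.6239, -0.3853, -1.7854)
step 5: θ'=-1.7854 (straight) → pose (5.5174, -0.8738, -1.7854)

(5.5174, -0.8738, -1.7854)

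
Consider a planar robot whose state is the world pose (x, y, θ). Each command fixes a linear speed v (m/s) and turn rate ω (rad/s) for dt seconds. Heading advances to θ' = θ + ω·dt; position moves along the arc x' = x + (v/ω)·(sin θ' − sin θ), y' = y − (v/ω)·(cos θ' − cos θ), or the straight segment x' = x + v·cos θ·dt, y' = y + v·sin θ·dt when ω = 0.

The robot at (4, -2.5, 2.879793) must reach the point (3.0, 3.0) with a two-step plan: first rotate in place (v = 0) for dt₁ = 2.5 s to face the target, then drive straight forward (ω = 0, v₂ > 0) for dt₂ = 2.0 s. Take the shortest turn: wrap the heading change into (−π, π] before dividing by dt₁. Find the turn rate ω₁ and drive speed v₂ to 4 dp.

ω₁ = -0.4517, v₂ = 2.7951

heading to target = atan2(3−-2.5, 3−4) = 1.7506
Δθ = wrap(1.7506 − 2.8798) = -1.1291; ω₁ = Δθ/dt₁ = -0.4517
distance = √((3−4)² + (3−-2.5)²) = 5.5902; v₂ = distance/dt₂ = 2.7951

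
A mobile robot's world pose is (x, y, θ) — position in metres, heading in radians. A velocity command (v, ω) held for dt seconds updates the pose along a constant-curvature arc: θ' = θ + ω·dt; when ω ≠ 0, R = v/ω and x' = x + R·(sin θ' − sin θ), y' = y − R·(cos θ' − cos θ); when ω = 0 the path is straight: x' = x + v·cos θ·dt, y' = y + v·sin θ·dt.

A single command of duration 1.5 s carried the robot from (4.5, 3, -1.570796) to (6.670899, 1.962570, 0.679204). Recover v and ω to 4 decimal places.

Δθ = 0.679204 − -1.570796 = 2.250000
ω = Δθ/dt = 2.250000/1.5 = 1.5000
R = Δx/(sin θ' − sin θ) = 1.3333
v = R·ω = 1.3333·1.5000 = 2.0000

v = 2.0000, ω = 1.5000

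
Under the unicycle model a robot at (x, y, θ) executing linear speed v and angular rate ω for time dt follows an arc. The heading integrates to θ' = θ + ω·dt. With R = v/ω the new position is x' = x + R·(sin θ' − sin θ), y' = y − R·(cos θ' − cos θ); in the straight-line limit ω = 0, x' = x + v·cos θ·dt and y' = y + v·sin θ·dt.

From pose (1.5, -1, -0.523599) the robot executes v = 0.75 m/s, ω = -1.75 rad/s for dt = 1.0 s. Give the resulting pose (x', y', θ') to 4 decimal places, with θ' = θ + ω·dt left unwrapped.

(1.6127, -1.6482, -2.2736)

θ' = -0.5236 + -1.75·1.0 = -2.2736
R = v/ω = 0.75/-1.75 = -0.4286
x' = 1.5 + -0.4286·(sin -2.2736 − sin -0.5236) = 1.6127
y' = -1 − -0.4286·(cos -2.2736 − cos -0.5236) = -1.6482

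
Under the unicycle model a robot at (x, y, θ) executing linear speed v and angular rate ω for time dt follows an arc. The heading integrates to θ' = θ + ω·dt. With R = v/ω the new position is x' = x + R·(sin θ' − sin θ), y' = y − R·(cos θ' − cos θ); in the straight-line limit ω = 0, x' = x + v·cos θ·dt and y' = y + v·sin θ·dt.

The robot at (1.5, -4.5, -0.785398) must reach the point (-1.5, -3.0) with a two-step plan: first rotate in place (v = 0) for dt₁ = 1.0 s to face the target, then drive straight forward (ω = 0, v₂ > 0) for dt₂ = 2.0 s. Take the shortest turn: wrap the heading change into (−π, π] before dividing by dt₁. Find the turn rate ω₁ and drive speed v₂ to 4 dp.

ω₁ = -2.8198, v₂ = 1.6771

heading to target = atan2(-3−-4.5, -1.5−1.5) = 2.6779
Δθ = wrap(2.6779 − -0.7854) = -2.8198; ω₁ = Δθ/dt₁ = -2.8198
distance = √((-1.5−1.5)² + (-3−-4.5)²) = 3.3541; v₂ = distance/dt₂ = 1.6771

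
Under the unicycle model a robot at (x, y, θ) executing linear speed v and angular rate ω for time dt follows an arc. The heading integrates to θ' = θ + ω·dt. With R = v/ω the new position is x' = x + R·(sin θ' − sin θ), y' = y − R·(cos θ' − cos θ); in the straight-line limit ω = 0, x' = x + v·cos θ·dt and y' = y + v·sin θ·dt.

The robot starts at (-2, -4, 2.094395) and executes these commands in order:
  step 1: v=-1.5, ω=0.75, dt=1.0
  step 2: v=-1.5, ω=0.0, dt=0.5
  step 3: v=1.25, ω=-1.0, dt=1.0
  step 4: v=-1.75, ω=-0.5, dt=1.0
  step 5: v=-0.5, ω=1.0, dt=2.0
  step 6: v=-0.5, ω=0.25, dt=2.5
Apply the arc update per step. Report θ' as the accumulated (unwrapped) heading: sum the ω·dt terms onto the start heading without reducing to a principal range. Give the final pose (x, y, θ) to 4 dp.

step 1: θ'=2.8444 (R=-2.0000) → pose (-0.8536, -4.9123, 2.8444)
step 2: θ'=2.8444 (straight) → pose (-0.1365, -5.1320, 2.8444)
step 3: θ'=1.8444 (R=-1.2500) → pose (-0.9740, -4.2745, 1.8444)
step 4: θ'=1.3444 (R=3.5000) → pose (-0.9331, -6.0058, 1.3444)
step 5: θ'=3.3444 (R=-0.5000) → pose (-0.3452, -6.6078, 3.3444)
step 6: θ'=3.9694 (R=-2.0000) → pose (0.7249, -6.0018, 3.9694)

(0.7249, -6.0018, 3.9694)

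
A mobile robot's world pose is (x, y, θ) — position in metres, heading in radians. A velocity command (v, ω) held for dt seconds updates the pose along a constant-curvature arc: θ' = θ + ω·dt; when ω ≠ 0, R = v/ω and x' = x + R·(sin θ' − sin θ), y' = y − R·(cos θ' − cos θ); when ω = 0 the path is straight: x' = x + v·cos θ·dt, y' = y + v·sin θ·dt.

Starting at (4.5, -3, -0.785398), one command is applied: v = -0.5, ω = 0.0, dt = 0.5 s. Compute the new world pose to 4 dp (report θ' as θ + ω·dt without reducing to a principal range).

(4.3232, -2.8232, -0.7854)

θ' = -0.7854 + 0.0·0.5 = -0.7854
ω = 0 → straight: x' = 4.5 + -0.5·cos(-0.7854)·0.5 = 4.3232
y' = -3 + -0.5·sin(-0.7854)·0.5 = -2.8232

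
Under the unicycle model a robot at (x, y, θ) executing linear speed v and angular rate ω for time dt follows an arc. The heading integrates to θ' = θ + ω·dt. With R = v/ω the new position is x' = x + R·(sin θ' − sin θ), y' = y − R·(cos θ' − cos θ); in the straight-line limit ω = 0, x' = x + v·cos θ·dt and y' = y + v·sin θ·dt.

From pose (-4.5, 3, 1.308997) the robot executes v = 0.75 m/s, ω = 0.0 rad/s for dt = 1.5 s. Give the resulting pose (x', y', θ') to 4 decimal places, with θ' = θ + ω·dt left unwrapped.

θ' = 1.3090 + 0.0·1.5 = 1.3090
ω = 0 → straight: x' = -4.5 + 0.75·cos(1.3090)·1.5 = -4.2088
y' = 3 + 0.75·sin(1.3090)·1.5 = 4.0867

(-4.2088, 4.0867, 1.3090)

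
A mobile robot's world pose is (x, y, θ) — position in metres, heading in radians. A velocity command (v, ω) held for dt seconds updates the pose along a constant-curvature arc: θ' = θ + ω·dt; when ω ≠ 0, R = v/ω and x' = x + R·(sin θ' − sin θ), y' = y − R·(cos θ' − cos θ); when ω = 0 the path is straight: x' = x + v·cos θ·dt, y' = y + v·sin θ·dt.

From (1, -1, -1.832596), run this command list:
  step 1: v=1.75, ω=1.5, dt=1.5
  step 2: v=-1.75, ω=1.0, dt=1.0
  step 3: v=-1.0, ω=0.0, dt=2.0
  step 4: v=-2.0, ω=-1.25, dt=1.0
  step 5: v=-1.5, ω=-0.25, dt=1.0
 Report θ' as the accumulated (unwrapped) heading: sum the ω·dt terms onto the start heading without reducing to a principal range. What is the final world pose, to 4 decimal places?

step 1: θ'=0.4174 (R=1.1667) → pose (2.5999, -2.3685, 0.4174)
step 2: θ'=1.4174 (R=-1.7500) → pose (1.5798, -3.7008, 1.4174)
step 3: θ'=1.4174 (straight) → pose (1.2743, -5.6773, 1.4174)
step 4: θ'=0.1674 (R=1.6000) → pose (-0.0404, -7.0105, 0.1674)
step 5: θ'=-0.0826 (R=6.0000) → pose (-1.5351, -7.0739, -0.0826)

(-1.5351, -7.0739, -0.0826)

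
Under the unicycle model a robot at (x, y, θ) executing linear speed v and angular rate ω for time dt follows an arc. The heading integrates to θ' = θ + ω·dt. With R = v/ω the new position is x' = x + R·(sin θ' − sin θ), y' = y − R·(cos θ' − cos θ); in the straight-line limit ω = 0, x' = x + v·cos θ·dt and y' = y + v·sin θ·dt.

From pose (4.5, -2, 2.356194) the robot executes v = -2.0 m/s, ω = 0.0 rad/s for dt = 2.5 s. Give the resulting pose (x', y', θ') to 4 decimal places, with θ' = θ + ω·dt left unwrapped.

θ' = 2.3562 + 0.0·2.5 = 2.3562
ω = 0 → straight: x' = 4.5 + -2.0·cos(2.3562)·2.5 = 8.0355
y' = -2 + -2.0·sin(2.3562)·2.5 = -5.5355

(8.0355, -5.5355, 2.3562)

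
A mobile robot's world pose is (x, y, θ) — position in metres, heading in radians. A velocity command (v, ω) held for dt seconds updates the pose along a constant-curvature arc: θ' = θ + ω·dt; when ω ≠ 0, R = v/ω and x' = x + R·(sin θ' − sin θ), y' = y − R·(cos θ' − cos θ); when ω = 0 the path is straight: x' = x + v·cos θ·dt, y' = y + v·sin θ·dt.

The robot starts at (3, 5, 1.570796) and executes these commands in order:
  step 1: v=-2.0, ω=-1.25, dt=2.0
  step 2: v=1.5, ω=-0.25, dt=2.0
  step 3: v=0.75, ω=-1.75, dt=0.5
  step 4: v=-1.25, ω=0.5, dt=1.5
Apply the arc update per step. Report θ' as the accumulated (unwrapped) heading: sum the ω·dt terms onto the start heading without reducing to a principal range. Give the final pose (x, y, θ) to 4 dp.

(1.7878, 2.6660, -1.5542)

step 1: θ'=-0.9292 (R=1.6000) → pose (0.1182, 4.0424, -0.9292)
step 2: θ'=-1.4292 (R=-6.0000) → pose (1.2513, 1.2983, -1.4292)
step 3: θ'=-2.3042 (R=-0.4286) → pose (1.1454, 0.9510, -2.3042)
step 4: θ'=-1.5542 (R=-2.5000) → pose (1.7878, 2.6660, -1.5542)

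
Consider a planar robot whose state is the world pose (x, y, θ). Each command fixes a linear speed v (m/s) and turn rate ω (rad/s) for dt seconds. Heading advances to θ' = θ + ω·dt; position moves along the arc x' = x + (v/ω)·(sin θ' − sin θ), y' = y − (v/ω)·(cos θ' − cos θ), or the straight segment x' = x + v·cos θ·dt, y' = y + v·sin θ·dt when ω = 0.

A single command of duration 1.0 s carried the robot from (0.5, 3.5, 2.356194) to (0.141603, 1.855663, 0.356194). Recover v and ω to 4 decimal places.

Δθ = 0.356194 − 2.356194 = -2.000000
ω = Δθ/dt = -2.000000/1.0 = -2.0000
R = −Δy/(cos θ' − cos θ) = 1.0000
v = R·ω = 1.0000·-2.0000 = -2.0000

v = -2.0000, ω = -2.0000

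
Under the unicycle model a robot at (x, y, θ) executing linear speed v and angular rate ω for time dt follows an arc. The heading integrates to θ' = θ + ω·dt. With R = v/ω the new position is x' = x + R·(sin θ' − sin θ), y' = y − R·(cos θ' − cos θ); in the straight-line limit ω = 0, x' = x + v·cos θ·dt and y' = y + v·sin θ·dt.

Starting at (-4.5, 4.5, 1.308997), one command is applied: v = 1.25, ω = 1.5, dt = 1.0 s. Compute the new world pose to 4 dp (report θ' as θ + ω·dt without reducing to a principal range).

(-5.0329, 5.5033, 2.8090)

θ' = 1.3090 + 1.5·1.0 = 2.8090
R = v/ω = 1.25/1.5 = 0.8333
x' = -4.5 + 0.8333·(sin 2.8090 − sin 1.3090) = -5.0329
y' = 4.5 − 0.8333·(cos 2.8090 − cos 1.3090) = 5.5033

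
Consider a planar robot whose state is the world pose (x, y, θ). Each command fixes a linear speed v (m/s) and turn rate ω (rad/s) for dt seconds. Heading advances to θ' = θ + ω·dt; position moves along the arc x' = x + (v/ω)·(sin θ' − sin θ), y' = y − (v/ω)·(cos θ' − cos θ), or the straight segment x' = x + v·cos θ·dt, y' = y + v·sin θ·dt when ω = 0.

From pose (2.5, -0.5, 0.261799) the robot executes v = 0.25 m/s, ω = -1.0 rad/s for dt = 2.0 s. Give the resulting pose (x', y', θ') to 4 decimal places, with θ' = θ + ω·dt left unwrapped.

θ' = 0.2618 + -1.0·2.0 = -1.7382
R = v/ω = 0.25/-1.0 = -0.2500
x' = 2.5 + -0.2500·(sin -1.7382 − sin 0.2618) = 2.8112
y' = -0.5 − -0.2500·(cos -1.7382 − cos 0.2618) = -0.7831

(2.8112, -0.7831, -1.7382)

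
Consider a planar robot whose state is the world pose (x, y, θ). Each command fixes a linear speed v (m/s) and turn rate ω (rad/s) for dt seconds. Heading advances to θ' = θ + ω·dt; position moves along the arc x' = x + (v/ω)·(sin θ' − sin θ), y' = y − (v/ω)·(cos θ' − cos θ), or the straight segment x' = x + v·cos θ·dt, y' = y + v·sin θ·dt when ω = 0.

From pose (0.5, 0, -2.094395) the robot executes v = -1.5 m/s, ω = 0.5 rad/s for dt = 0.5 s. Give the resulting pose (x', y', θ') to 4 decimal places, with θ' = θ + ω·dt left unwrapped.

(0.7903, 0.6894, -1.8444)

θ' = -2.0944 + 0.5·0.5 = -1.8444
R = v/ω = -1.5/0.5 = -3.0000
x' = 0.5 + -3.0000·(sin -1.8444 − sin -2.0944) = 0.7903
y' = 0 − -3.0000·(cos -1.8444 − cos -2.0944) = 0.6894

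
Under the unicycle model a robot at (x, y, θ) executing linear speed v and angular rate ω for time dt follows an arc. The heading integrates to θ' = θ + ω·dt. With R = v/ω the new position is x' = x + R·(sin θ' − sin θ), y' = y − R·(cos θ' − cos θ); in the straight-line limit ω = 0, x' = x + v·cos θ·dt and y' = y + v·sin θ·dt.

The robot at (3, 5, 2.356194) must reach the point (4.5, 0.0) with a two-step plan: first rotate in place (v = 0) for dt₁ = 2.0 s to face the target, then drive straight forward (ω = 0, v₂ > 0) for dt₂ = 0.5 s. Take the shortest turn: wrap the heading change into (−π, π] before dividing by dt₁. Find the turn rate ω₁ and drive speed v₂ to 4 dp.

heading to target = atan2(0−5, 4.5−3) = -1.2793
Δθ = wrap(-1.2793 − 2.3562) = 2.6477; ω₁ = Δθ/dt₁ = 1.3238
distance = √((4.5−3)² + (0−5)²) = 5.2202; v₂ = distance/dt₂ = 10.4403

ω₁ = 1.3238, v₂ = 10.4403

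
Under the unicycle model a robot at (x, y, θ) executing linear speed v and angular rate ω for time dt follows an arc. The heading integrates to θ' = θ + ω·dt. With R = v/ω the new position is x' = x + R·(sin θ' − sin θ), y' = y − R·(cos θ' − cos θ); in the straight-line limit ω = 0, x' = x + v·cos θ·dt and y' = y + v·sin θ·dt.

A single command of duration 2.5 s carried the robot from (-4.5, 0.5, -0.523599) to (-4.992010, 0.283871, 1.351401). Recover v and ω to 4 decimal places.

Δθ = 1.351401 − -0.523599 = 1.875000
ω = Δθ/dt = 1.875000/2.5 = 0.7500
R = Δx/(sin θ' − sin θ) = -0.3333
v = R·ω = -0.3333·0.7500 = -0.2500

v = -0.2500, ω = 0.7500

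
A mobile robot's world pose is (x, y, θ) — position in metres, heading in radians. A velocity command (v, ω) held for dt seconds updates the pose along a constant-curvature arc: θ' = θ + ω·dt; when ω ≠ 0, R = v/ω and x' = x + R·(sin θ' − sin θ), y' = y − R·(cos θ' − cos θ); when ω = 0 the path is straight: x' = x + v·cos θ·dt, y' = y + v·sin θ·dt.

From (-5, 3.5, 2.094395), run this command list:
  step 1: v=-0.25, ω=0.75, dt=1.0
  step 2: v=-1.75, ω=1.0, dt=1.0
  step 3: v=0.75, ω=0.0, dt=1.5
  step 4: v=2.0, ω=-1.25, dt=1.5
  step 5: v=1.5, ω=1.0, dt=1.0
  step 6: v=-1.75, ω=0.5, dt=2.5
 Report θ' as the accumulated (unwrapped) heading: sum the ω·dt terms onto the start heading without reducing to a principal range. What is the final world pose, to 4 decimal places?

step 1: θ'=2.8444 (R=-0.3333) → pose (-4.8089, 3.3479, 2.8444)
step 2: θ'=3.8444 (R=-1.7500) → pose (-3.1653, 3.6859, 3.8444)
step 3: θ'=3.8444 (straight) → pose (-4.0238, 2.9588, 3.8444)
step 4: θ'=1.9694 (R=-1.6000) → pose (-6.5325, 3.5586, 1.9694)
step 5: θ'=2.9694 (R=1.5000) → pose (-7.6579, 4.4542, 2.9694)
step 6: θ'=4.2194 (R=-3.5000) → pose (-3.9749, 6.2460, 4.2194)

(-3.9749, 6.2460, 4.2194)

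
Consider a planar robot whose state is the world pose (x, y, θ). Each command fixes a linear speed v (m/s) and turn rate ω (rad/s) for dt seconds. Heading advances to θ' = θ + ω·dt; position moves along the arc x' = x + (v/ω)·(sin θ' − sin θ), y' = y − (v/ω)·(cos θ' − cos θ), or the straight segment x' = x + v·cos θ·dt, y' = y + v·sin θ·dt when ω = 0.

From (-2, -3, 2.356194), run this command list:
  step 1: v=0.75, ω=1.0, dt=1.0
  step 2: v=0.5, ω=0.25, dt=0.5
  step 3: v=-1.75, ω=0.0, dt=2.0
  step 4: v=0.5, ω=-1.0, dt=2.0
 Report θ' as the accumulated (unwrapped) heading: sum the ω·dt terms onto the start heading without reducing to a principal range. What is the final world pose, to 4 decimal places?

step 1: θ'=3.3562 (R=0.7500) → pose (-2.6900, -2.7975, 3.3562)
step 2: θ'=3.4812 (R=2.0000) → pose (-2.9304, -2.8659, 3.4812)
step 3: θ'=3.4812 (straight) → pose (0.3698, -1.7000, 3.4812)
step 4: θ'=1.4812 (R=-0.5000) → pose (-0.2948, -1.1838, 1.4812)

(-0.2948, -1.1838, 1.4812)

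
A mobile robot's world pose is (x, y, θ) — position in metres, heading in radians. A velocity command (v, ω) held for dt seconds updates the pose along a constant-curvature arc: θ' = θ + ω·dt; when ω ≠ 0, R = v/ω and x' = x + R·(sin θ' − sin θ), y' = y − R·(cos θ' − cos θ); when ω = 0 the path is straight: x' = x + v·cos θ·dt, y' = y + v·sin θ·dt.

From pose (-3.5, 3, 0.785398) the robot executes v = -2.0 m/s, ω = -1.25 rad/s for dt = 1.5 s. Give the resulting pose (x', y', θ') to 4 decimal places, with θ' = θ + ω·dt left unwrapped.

(-6.0497, 3.3908, -1.0896)

θ' = 0.7854 + -1.25·1.5 = -1.0896
R = v/ω = -2.0/-1.25 = 1.6000
x' = -3.5 + 1.6000·(sin -1.0896 − sin 0.7854) = -6.0497
y' = 3 − 1.6000·(cos -1.0896 − cos 0.7854) = 3.3908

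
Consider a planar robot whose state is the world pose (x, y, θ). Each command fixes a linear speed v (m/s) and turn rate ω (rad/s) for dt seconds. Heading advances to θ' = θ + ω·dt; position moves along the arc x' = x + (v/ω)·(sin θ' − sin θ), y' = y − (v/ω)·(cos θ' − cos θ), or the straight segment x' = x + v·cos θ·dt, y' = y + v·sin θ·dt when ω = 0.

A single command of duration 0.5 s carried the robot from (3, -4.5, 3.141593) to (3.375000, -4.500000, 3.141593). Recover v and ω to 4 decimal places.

Δθ = 3.141593 − 3.141593 = 0.000000
ω = Δθ/dt = 0.000000/0.5 = 0.0000
ω = 0 → v = (Δx·cos θ + Δy·sin θ)/dt = -0.7500

v = -0.7500, ω = 0.0000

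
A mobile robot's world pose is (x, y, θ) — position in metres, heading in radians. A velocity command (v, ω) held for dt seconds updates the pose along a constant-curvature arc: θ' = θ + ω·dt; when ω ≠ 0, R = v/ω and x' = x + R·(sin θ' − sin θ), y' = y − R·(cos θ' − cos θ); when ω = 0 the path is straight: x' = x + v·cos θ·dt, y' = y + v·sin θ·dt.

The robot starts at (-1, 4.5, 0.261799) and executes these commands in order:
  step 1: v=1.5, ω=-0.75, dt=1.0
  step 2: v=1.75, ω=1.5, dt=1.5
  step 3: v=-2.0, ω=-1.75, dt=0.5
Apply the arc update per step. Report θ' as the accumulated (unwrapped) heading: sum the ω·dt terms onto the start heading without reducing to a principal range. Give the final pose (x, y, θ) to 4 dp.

(1.9121, 4.6472, 0.8868)

step 1: θ'=-0.4882 (R=-2.0000) → pose (0.4557, 4.3345, -0.4882)
step 2: θ'=1.7618 (R=1.1667) → pose (2.1484, 5.5864, 1.7618)
step 3: θ'=0.8868 (R=1.1429) → pose (1.9121, 4.6472, 0.8868)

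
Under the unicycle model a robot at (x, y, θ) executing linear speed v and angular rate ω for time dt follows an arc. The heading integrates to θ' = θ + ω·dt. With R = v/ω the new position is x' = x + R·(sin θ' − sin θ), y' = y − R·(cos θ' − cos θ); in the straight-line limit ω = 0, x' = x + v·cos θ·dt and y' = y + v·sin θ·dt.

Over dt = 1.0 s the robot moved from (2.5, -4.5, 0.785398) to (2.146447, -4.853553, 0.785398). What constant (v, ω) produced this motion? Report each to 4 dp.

Δθ = 0.785398 − 0.785398 = 0.000000
ω = Δθ/dt = 0.000000/1.0 = 0.0000
ω = 0 → v = (Δx·cos θ + Δy·sin θ)/dt = -0.5000

v = -0.5000, ω = 0.0000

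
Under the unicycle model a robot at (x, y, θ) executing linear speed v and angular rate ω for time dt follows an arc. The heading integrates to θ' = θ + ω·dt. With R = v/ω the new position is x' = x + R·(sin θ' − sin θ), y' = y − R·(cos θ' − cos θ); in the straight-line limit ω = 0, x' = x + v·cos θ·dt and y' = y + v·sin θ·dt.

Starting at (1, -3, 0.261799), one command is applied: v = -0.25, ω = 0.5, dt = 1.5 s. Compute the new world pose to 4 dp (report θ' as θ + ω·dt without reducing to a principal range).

θ' = 0.2618 + 0.5·1.5 = 1.0118
R = v/ω = -0.25/0.5 = -0.5000
x' = 1 + -0.5000·(sin 1.0118 − sin 0.2618) = 0.7055
y' = -3 − -0.5000·(cos 1.0118 − cos 0.2618) = -3.2178

(0.7055, -3.2178, 1.0118)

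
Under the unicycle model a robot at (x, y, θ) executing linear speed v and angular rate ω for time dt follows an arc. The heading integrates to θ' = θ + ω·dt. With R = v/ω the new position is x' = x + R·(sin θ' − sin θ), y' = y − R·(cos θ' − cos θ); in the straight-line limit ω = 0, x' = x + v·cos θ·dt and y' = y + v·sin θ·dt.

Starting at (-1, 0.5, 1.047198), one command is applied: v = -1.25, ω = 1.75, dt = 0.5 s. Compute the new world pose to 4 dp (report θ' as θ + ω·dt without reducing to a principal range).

(-1.0520, -0.1030, 1.9222)

θ' = 1.0472 + 1.75·0.5 = 1.9222
R = v/ω = -1.25/1.75 = -0.7143
x' = -1 + -0.7143·(sin 1.9222 − sin 1.0472) = -1.0520
y' = 0.5 − -0.7143·(cos 1.9222 − cos 1.0472) = -0.1030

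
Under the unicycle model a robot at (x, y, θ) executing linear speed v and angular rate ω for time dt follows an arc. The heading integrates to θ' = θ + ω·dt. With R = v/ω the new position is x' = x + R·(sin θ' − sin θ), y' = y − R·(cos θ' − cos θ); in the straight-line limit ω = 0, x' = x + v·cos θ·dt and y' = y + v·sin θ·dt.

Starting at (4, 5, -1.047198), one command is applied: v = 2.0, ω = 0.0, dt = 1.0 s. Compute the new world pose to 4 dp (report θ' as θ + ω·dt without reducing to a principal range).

θ' = -1.0472 + 0.0·1.0 = -1.0472
ω = 0 → straight: x' = 4 + 2.0·cos(-1.0472)·1.0 = 5.0000
y' = 5 + 2.0·sin(-1.0472)·1.0 = 3.2679

(5.0000, 3.2679, -1.0472)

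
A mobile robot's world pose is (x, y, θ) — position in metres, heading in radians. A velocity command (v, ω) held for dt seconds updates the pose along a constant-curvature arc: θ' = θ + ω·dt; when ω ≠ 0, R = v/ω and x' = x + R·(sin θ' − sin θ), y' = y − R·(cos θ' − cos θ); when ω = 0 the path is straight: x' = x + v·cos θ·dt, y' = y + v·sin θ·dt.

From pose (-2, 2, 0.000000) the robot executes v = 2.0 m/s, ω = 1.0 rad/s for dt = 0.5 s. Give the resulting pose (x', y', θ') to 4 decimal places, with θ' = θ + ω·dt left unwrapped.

(-1.0411, 2.2448, 0.5000)

θ' = 0.0000 + 1.0·0.5 = 0.5000
R = v/ω = 2.0/1.0 = 2.0000
x' = -2 + 2.0000·(sin 0.5000 − sin 0.0000) = -1.0411
y' = 2 − 2.0000·(cos 0.5000 − cos 0.0000) = 2.2448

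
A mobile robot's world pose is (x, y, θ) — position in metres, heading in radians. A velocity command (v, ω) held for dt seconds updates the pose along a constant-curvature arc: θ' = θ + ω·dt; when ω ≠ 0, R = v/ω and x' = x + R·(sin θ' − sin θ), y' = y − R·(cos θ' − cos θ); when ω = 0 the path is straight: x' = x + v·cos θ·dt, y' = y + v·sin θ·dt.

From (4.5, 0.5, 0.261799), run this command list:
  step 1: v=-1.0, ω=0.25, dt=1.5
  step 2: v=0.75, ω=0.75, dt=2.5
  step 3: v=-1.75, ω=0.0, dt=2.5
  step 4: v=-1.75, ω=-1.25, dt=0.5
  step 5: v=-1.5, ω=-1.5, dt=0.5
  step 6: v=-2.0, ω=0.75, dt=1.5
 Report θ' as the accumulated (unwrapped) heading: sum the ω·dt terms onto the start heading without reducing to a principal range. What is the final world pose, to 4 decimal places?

step 1: θ'=0.6368 (R=-4.0000) → pose (3.1568, -0.1477, 0.6368)
step 2: θ'=2.5118 (R=1.0000) → pose (3.1511, 1.4645, 2.5118)
step 3: θ'=2.5118 (straight) → pose (6.6868, -1.1123, 2.5118)
step 4: θ'=1.8868 (R=1.4000) → pose (7.1929, -1.8086, 1.8868)
step 5: θ'=1.1368 (R=1.0000) → pose (7.1497, -2.5399, 1.1368)
step 6: θ'=2.2618 (R=-2.6667) → pose (7.5142, -5.3607, 2.2618)

(7.5142, -5.3607, 2.2618)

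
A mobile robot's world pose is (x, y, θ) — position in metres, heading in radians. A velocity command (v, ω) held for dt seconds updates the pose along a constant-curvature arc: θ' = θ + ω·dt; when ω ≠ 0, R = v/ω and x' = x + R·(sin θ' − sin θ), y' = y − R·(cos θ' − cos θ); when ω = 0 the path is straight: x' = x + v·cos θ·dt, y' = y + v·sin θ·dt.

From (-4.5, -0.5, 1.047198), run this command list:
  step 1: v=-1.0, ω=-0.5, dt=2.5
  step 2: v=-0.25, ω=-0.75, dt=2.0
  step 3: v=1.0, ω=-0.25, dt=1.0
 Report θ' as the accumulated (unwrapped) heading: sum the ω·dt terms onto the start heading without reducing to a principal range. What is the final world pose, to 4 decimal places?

(-7.1517, -2.0533, -1.9528)

step 1: θ'=-0.2028 (R=2.0000) → pose (-6.6349, -1.4590, -0.2028)
step 2: θ'=-1.7028 (R=0.3333) → pose (-6.8982, -1.0886, -1.7028)
step 3: θ'=-1.9528 (R=-4.0000) → pose (-7.1517, -2.0533, -1.9528)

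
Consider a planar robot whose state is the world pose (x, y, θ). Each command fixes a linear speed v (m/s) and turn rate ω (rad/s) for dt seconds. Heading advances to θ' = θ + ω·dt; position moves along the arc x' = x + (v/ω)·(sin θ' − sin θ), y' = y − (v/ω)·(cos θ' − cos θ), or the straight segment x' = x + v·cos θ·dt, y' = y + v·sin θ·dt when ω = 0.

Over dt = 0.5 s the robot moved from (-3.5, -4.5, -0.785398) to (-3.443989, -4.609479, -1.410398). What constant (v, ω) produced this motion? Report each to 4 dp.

Δθ = -1.410398 − -0.785398 = -0.625000
ω = Δθ/dt = -0.625000/0.5 = -1.2500
R = −Δy/(cos θ' − cos θ) = -0.2000
v = R·ω = -0.2000·-1.2500 = 0.2500

v = 0.2500, ω = -1.2500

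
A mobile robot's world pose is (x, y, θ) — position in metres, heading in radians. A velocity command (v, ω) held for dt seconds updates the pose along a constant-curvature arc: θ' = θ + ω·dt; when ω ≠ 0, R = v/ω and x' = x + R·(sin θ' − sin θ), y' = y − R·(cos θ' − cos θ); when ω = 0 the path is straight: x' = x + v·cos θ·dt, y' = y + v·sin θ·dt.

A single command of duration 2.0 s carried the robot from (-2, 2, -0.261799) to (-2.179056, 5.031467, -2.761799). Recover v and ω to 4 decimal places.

Δθ = -2.761799 − -0.261799 = -2.500000
ω = Δθ/dt = -2.500000/2.0 = -1.2500
R = −Δy/(cos θ' − cos θ) = 1.6000
v = R·ω = 1.6000·-1.2500 = -2.0000

v = -2.0000, ω = -1.2500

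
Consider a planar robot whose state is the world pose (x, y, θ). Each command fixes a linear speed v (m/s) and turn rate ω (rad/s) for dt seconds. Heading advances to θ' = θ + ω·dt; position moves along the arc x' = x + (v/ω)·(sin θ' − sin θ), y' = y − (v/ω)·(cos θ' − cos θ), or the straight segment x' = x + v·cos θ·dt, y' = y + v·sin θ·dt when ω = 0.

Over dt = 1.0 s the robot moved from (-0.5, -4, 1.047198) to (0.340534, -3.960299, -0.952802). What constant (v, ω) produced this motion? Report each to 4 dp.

v = 1.0000, ω = -2.0000

Δθ = -0.952802 − 1.047198 = -2.000000
ω = Δθ/dt = -2.000000/1.0 = -2.0000
R = Δx/(sin θ' − sin θ) = -0.5000
v = R·ω = -0.5000·-2.0000 = 1.0000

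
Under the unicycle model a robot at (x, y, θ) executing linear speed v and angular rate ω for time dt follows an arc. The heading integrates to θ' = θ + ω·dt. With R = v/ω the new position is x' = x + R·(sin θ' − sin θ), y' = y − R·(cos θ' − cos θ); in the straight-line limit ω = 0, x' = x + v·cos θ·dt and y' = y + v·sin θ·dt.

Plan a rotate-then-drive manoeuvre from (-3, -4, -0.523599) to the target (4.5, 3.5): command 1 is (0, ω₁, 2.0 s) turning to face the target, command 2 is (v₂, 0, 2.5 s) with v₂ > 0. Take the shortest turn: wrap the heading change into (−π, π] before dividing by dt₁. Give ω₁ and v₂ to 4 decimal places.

heading to target = atan2(3.5−-4, 4.5−-3) = 0.7854
Δθ = wrap(0.7854 − -0.5236) = 1.3090; ω₁ = Δθ/dt₁ = 0.6545
distance = √((4.5−-3)² + (3.5−-4)²) = 10.6066; v₂ = distance/dt₂ = 4.2426

ω₁ = 0.6545, v₂ = 4.2426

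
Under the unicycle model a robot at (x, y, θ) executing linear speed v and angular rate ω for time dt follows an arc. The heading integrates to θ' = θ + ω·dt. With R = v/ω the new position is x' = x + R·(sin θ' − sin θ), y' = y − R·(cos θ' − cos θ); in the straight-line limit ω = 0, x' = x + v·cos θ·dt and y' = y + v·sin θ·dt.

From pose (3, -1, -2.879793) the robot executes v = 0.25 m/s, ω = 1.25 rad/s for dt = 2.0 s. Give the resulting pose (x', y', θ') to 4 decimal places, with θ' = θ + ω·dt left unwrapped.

(2.9776, -1.3789, -0.3798)

θ' = -2.8798 + 1.25·2.0 = -0.3798
R = v/ω = 0.25/1.25 = 0.2000
x' = 3 + 0.2000·(sin -0.3798 − sin -2.8798) = 2.9776
y' = -1 − 0.2000·(cos -0.3798 − cos -2.8798) = -1.3789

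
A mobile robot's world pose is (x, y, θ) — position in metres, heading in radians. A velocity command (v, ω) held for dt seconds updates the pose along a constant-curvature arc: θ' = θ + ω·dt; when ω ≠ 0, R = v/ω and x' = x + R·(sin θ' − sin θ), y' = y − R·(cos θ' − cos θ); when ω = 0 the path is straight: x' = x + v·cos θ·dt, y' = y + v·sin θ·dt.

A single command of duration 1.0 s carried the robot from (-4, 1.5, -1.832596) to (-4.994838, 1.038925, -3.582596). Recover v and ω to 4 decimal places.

v = 1.2500, ω = -1.7500

Δθ = -3.582596 − -1.832596 = -1.750000
ω = Δθ/dt = -1.750000/1.0 = -1.7500
R = Δx/(sin θ' − sin θ) = -0.7143
v = R·ω = -0.7143·-1.7500 = 1.2500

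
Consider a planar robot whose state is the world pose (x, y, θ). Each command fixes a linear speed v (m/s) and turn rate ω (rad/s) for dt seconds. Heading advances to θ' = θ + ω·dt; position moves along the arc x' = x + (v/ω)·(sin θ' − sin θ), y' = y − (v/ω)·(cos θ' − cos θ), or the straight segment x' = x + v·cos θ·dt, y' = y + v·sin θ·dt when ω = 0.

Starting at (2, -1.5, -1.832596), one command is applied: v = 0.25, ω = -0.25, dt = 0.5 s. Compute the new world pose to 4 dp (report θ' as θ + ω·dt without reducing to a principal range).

θ' = -1.8326 + -0.25·0.5 = -1.9576
R = v/ω = 0.25/-0.25 = -1.0000
x' = 2 + -1.0000·(sin -1.9576 − sin -1.8326) = 1.9602
y' = -1.5 − -1.0000·(cos -1.9576 − cos -1.8326) = -1.6184

(1.9602, -1.6184, -1.9576)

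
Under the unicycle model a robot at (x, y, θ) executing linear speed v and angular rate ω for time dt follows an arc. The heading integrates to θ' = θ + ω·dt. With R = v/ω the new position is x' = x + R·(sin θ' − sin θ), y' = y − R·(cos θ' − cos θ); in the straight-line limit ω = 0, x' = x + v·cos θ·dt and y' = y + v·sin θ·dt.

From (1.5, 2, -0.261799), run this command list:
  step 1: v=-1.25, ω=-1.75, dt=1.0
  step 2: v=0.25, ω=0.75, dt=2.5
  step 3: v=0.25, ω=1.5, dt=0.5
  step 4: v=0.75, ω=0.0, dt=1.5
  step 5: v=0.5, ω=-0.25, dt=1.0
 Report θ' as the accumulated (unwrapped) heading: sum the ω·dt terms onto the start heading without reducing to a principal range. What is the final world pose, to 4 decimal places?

step 1: θ'=-2.0118 (R=0.7143) → pose (1.0389, 2.9948, -2.0118)
step 2: θ'=-0.1368 (R=0.3333) → pose (1.2949, 2.5223, -0.1368)
step 3: θ'=0.6132 (R=0.1667) → pose (1.4136, 2.5511, 0.6132)
step 4: θ'=0.6132 (straight) → pose (2.3336, 3.1986, 0.6132)
step 5: θ'=0.3632 (R=-2.0000) → pose (2.7740, 3.4325, 0.3632)

(2.7740, 3.4325, 0.3632)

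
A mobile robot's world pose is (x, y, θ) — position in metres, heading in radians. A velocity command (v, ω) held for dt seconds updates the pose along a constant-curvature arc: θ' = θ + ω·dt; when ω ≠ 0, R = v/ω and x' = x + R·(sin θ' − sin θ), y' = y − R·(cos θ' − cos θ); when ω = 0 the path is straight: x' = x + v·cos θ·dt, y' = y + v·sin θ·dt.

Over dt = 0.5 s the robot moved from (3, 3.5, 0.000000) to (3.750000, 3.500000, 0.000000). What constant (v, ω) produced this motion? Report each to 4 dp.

v = 1.5000, ω = 0.0000

Δθ = 0.000000 − 0.000000 = 0.000000
ω = Δθ/dt = 0.000000/0.5 = 0.0000
ω = 0 → v = (Δx·cos θ + Δy·sin θ)/dt = 1.5000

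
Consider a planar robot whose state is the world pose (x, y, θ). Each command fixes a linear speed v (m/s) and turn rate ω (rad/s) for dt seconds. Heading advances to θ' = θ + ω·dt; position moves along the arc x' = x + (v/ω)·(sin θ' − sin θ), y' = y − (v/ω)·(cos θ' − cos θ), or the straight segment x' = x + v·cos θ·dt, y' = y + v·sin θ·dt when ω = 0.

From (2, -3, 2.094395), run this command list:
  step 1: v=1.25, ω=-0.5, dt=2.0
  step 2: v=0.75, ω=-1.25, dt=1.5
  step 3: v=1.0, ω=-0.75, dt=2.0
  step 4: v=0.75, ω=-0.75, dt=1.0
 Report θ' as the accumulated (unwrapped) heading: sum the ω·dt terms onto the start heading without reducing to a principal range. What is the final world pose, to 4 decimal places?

(2.3242, -2.6108, -3.0306)

step 1: θ'=1.0944 (R=-2.5000) → pose (1.9434, -0.6035, 1.0944)
step 2: θ'=-0.7806 (R=-0.6000) → pose (2.8989, -0.4524, -0.7806)
step 3: θ'=-2.2806 (R=-1.3333) → pose (2.9719, -2.2686, -2.2806)
step 4: θ'=-3.0306 (R=-1.0000) → pose (2.3242, -2.6108, -3.0306)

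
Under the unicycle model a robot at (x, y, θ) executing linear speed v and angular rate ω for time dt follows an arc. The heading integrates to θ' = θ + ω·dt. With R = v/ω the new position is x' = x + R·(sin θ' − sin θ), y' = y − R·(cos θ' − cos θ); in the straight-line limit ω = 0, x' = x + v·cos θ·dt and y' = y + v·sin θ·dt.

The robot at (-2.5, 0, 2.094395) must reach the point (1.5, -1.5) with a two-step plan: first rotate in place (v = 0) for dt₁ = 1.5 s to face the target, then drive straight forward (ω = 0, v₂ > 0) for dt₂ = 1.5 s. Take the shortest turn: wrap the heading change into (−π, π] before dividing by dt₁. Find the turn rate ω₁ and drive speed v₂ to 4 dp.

ω₁ = -1.6354, v₂ = 2.8480

heading to target = atan2(-1.5−0, 1.5−-2.5) = -0.3588
Δθ = wrap(-0.3588 − 2.0944) = -2.4532; ω₁ = Δθ/dt₁ = -1.6354
distance = √((1.5−-2.5)² + (-1.5−0)²) = 4.2720; v₂ = distance/dt₂ = 2.8480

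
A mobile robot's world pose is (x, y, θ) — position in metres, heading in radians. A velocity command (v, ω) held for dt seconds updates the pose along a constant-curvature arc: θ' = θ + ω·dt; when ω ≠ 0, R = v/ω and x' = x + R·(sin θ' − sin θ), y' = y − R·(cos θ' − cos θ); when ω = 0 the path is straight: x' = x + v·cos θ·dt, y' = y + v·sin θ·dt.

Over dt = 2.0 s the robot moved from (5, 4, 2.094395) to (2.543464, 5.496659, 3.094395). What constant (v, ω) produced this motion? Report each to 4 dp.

Δθ = 3.094395 − 2.094395 = 1.000000
ω = Δθ/dt = 1.000000/2.0 = 0.5000
R = Δx/(sin θ' − sin θ) = 3.0000
v = R·ω = 3.0000·0.5000 = 1.5000

v = 1.5000, ω = 0.5000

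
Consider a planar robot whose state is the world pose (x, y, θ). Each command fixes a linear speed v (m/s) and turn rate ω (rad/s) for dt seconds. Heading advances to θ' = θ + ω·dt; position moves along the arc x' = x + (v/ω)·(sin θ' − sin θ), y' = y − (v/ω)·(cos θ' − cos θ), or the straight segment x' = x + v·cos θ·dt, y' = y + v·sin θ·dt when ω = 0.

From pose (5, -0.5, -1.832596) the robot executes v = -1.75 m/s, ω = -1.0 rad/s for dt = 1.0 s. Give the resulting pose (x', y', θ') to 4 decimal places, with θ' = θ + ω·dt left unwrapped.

θ' = -1.8326 + -1.0·1.0 = -2.8326
R = v/ω = -1.75/-1.0 = 1.7500
x' = 5 + 1.7500·(sin -2.8326 − sin -1.8326) = 6.1582
y' = -0.5 − 1.7500·(cos -2.8326 − cos -1.8326) = 0.7142

(6.1582, 0.7142, -2.8326)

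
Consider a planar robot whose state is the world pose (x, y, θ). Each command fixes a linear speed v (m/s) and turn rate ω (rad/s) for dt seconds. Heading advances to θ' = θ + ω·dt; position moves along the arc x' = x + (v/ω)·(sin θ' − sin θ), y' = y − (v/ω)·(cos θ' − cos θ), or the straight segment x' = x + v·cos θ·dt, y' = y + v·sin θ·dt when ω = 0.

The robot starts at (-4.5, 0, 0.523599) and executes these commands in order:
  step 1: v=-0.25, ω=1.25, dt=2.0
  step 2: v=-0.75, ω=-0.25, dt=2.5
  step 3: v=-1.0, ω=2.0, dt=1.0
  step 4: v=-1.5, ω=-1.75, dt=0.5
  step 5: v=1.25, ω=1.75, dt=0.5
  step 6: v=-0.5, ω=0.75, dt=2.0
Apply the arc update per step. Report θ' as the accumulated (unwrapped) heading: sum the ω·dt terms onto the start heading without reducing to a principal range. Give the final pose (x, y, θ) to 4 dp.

(-2.2348, -0.0155, 5.8986)

step 1: θ'=3.0236 (R=-0.2000) → pose (-4.4235, -0.3718, 3.0236)
step 2: θ'=2.3986 (R=3.0000) → pose (-2.7472, -1.1416, 2.3986)
step 3: θ'=4.3986 (R=-0.5000) → pose (-1.9334, -0.9277, 4.3986)
step 4: θ'=3.5236 (R=0.8571) → pose (-1.4376, -0.3969, 3.5236)
step 5: θ'=4.3986 (R=0.7143) → pose (-1.8508, -0.8393, 4.3986)
step 6: θ'=5.8986 (R=-0.6667) → pose (-2.2348, -0.0155, 5.8986)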